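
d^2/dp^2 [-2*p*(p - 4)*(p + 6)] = -12*p - 8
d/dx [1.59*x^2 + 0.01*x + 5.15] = 3.18*x + 0.01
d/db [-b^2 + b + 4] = 1 - 2*b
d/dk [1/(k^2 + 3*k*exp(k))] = (-3*k*exp(k) - 2*k - 3*exp(k))/(k^2*(k + 3*exp(k))^2)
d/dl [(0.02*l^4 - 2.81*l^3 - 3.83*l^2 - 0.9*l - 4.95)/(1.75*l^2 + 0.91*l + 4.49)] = (0.07*l^5 - 4.8629*l^4 - 4.755*l^3 - 39.761*l^2 - 17.0684*l + 0.4635)/(3.0625*l^4 + 3.185*l^3 + 16.5431*l^2 + 8.1718*l + 20.1601)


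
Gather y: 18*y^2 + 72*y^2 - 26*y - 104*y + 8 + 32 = 90*y^2 - 130*y + 40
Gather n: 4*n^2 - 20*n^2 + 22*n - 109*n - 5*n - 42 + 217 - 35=-16*n^2 - 92*n + 140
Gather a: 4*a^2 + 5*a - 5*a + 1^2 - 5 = 4*a^2 - 4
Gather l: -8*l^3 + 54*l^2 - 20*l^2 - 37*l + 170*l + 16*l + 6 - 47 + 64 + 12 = -8*l^3 + 34*l^2 + 149*l + 35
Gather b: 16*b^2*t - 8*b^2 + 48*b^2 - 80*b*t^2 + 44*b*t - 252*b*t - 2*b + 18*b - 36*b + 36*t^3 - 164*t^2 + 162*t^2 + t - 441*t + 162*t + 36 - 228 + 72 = b^2*(16*t + 40) + b*(-80*t^2 - 208*t - 20) + 36*t^3 - 2*t^2 - 278*t - 120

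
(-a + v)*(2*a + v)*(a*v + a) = -2*a^3*v - 2*a^3 + a^2*v^2 + a^2*v + a*v^3 + a*v^2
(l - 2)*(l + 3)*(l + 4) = l^3 + 5*l^2 - 2*l - 24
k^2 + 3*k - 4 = (k - 1)*(k + 4)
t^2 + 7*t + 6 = (t + 1)*(t + 6)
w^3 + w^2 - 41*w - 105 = (w - 7)*(w + 3)*(w + 5)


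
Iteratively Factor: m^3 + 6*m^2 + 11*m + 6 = (m + 1)*(m^2 + 5*m + 6) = (m + 1)*(m + 2)*(m + 3)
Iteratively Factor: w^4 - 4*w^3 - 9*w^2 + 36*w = (w - 4)*(w^3 - 9*w) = (w - 4)*(w - 3)*(w^2 + 3*w) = w*(w - 4)*(w - 3)*(w + 3)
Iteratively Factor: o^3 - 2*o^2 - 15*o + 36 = (o + 4)*(o^2 - 6*o + 9) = (o - 3)*(o + 4)*(o - 3)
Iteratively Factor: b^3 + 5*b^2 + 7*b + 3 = (b + 1)*(b^2 + 4*b + 3) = (b + 1)*(b + 3)*(b + 1)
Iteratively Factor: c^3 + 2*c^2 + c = (c)*(c^2 + 2*c + 1) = c*(c + 1)*(c + 1)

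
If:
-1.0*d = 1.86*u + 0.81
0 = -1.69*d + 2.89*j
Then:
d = -1.86*u - 0.81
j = -1.08768166089965*u - 0.473667820069204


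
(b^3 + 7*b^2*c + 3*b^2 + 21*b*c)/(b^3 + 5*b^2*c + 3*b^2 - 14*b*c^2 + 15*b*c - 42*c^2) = b/(b - 2*c)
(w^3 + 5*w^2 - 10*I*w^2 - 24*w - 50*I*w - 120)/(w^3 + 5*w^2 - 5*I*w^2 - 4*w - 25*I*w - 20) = (w - 6*I)/(w - I)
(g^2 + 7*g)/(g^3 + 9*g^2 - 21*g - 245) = g/(g^2 + 2*g - 35)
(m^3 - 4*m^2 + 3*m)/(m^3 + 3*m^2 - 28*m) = (m^2 - 4*m + 3)/(m^2 + 3*m - 28)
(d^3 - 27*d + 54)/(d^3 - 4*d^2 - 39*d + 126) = (d - 3)/(d - 7)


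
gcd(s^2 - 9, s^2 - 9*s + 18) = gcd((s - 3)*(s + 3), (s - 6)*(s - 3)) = s - 3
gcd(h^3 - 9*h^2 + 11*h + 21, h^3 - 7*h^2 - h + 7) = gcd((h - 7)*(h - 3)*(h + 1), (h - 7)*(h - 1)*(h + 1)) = h^2 - 6*h - 7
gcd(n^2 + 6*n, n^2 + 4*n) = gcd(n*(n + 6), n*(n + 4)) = n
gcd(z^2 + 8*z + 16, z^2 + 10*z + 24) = z + 4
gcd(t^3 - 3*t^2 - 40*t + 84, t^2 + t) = 1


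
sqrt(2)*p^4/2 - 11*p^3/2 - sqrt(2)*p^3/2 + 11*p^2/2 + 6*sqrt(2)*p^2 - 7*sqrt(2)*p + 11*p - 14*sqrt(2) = (p - 2)*(p - 7*sqrt(2)/2)*(p - 2*sqrt(2))*(sqrt(2)*p/2 + sqrt(2)/2)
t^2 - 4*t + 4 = (t - 2)^2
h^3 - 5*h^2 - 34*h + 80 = (h - 8)*(h - 2)*(h + 5)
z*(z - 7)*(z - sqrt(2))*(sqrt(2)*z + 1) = sqrt(2)*z^4 - 7*sqrt(2)*z^3 - z^3 - sqrt(2)*z^2 + 7*z^2 + 7*sqrt(2)*z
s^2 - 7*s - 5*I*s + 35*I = (s - 7)*(s - 5*I)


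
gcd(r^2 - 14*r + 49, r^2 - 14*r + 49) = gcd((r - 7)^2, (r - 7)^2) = r^2 - 14*r + 49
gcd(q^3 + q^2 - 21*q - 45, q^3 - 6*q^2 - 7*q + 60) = q^2 - 2*q - 15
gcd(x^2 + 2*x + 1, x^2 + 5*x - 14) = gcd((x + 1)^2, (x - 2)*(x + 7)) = 1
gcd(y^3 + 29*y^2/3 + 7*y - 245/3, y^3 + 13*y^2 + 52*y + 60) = y + 5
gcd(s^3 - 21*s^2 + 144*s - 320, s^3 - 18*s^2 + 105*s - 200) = s^2 - 13*s + 40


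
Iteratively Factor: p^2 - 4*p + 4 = (p - 2)*(p - 2)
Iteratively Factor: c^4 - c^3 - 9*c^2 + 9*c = (c - 1)*(c^3 - 9*c) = (c - 3)*(c - 1)*(c^2 + 3*c) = c*(c - 3)*(c - 1)*(c + 3)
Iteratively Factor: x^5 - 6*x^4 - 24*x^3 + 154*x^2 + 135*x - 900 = (x - 5)*(x^4 - x^3 - 29*x^2 + 9*x + 180) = (x - 5)*(x - 3)*(x^3 + 2*x^2 - 23*x - 60) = (x - 5)^2*(x - 3)*(x^2 + 7*x + 12) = (x - 5)^2*(x - 3)*(x + 3)*(x + 4)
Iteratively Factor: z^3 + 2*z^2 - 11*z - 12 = (z + 1)*(z^2 + z - 12) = (z + 1)*(z + 4)*(z - 3)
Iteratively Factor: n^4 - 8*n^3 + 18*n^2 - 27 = (n + 1)*(n^3 - 9*n^2 + 27*n - 27) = (n - 3)*(n + 1)*(n^2 - 6*n + 9) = (n - 3)^2*(n + 1)*(n - 3)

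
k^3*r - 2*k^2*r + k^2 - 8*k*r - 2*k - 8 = (k - 4)*(k + 2)*(k*r + 1)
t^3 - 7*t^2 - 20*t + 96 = (t - 8)*(t - 3)*(t + 4)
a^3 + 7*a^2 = a^2*(a + 7)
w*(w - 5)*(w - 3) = w^3 - 8*w^2 + 15*w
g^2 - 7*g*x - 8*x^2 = (g - 8*x)*(g + x)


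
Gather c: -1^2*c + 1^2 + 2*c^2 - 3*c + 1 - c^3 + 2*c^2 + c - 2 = -c^3 + 4*c^2 - 3*c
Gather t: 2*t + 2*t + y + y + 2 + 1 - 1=4*t + 2*y + 2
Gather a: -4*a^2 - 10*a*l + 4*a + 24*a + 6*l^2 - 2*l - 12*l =-4*a^2 + a*(28 - 10*l) + 6*l^2 - 14*l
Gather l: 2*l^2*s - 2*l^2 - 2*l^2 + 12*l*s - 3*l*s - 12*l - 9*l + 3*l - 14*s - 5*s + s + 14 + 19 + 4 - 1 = l^2*(2*s - 4) + l*(9*s - 18) - 18*s + 36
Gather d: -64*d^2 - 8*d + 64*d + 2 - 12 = -64*d^2 + 56*d - 10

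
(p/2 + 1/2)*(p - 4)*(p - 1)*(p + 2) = p^4/2 - p^3 - 9*p^2/2 + p + 4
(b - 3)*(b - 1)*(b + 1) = b^3 - 3*b^2 - b + 3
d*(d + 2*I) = d^2 + 2*I*d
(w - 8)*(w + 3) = w^2 - 5*w - 24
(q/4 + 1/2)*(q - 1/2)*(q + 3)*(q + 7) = q^4/4 + 23*q^3/8 + 35*q^2/4 + 43*q/8 - 21/4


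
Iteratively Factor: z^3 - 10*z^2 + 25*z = (z - 5)*(z^2 - 5*z) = z*(z - 5)*(z - 5)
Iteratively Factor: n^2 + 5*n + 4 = (n + 1)*(n + 4)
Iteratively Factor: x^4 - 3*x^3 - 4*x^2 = (x + 1)*(x^3 - 4*x^2) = (x - 4)*(x + 1)*(x^2) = x*(x - 4)*(x + 1)*(x)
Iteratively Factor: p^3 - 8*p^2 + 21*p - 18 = (p - 2)*(p^2 - 6*p + 9) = (p - 3)*(p - 2)*(p - 3)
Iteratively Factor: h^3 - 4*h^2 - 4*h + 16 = (h - 4)*(h^2 - 4) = (h - 4)*(h - 2)*(h + 2)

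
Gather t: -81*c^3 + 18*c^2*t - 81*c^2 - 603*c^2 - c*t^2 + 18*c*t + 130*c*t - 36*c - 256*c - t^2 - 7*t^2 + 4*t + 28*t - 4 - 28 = -81*c^3 - 684*c^2 - 292*c + t^2*(-c - 8) + t*(18*c^2 + 148*c + 32) - 32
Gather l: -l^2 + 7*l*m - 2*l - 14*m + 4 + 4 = -l^2 + l*(7*m - 2) - 14*m + 8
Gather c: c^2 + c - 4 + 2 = c^2 + c - 2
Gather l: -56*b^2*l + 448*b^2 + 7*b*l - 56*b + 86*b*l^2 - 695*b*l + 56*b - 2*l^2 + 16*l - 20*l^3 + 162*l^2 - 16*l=448*b^2 - 20*l^3 + l^2*(86*b + 160) + l*(-56*b^2 - 688*b)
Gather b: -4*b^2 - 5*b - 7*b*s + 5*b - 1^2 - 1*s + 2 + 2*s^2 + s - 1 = -4*b^2 - 7*b*s + 2*s^2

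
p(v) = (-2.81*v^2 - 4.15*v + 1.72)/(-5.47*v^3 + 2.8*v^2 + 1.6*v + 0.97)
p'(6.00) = -0.02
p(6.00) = 0.12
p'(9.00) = -0.01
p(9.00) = 0.07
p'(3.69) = -0.09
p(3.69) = 0.23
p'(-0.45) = 6.17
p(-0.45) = 2.29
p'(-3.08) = 0.01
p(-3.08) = -0.07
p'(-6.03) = -0.01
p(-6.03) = -0.06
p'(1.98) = -0.65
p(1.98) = 0.64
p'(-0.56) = 5.25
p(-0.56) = 1.65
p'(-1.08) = 0.99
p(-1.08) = 0.31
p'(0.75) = -10.76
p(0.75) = -2.07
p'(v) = (-5.62*v - 4.15)/(-5.47*v^3 + 2.8*v^2 + 1.6*v + 0.97) + (-2.81*v^2 - 4.15*v + 1.72)*(16.41*v^2 - 5.6*v - 1.6)/(-5.47*v^3 + 2.8*v^2 + 1.6*v + 0.97)^2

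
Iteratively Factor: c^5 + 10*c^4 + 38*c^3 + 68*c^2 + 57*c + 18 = (c + 2)*(c^4 + 8*c^3 + 22*c^2 + 24*c + 9) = (c + 2)*(c + 3)*(c^3 + 5*c^2 + 7*c + 3) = (c + 1)*(c + 2)*(c + 3)*(c^2 + 4*c + 3) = (c + 1)*(c + 2)*(c + 3)^2*(c + 1)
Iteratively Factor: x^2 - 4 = (x - 2)*(x + 2)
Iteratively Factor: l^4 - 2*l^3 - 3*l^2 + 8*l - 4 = (l - 1)*(l^3 - l^2 - 4*l + 4) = (l - 2)*(l - 1)*(l^2 + l - 2) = (l - 2)*(l - 1)*(l + 2)*(l - 1)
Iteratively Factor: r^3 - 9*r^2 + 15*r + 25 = (r - 5)*(r^2 - 4*r - 5) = (r - 5)*(r + 1)*(r - 5)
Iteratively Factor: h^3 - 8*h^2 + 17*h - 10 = (h - 5)*(h^2 - 3*h + 2) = (h - 5)*(h - 1)*(h - 2)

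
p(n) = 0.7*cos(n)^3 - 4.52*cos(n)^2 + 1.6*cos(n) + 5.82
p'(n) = -2.1*sin(n)*cos(n)^2 + 9.04*sin(n)*cos(n) - 1.6*sin(n)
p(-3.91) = 2.07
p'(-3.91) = -6.38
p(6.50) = 3.72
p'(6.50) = 1.12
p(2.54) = 1.04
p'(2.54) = -5.93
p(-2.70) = 0.16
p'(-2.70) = 4.91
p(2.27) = 2.73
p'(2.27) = -6.34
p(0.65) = 4.58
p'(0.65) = 2.58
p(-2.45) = 1.59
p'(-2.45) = 6.26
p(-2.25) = 2.86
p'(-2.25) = 6.31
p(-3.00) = -0.87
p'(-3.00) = 1.78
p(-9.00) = 0.08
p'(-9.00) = 4.77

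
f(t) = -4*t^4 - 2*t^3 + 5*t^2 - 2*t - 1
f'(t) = -16*t^3 - 6*t^2 + 10*t - 2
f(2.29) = -113.38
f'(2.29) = -202.71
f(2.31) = -117.49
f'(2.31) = -208.14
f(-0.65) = 2.25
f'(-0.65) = -6.64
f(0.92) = -3.03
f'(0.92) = -10.34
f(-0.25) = -0.17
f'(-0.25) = -4.62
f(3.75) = -834.67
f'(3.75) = -892.62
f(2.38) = -132.74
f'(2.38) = -227.89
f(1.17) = -7.19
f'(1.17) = -24.14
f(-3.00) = -220.00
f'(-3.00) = 346.00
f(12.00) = -85705.00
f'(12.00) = -28394.00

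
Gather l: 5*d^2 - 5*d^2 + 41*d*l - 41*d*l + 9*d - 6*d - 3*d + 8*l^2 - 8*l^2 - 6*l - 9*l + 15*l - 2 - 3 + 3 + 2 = 0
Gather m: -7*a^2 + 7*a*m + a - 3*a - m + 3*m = -7*a^2 - 2*a + m*(7*a + 2)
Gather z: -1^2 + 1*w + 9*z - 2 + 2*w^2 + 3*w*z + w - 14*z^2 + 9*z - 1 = 2*w^2 + 2*w - 14*z^2 + z*(3*w + 18) - 4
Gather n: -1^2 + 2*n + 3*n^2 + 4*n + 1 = 3*n^2 + 6*n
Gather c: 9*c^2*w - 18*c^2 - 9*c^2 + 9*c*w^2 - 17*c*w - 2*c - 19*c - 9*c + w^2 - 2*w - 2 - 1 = c^2*(9*w - 27) + c*(9*w^2 - 17*w - 30) + w^2 - 2*w - 3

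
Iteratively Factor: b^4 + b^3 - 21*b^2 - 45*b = (b - 5)*(b^3 + 6*b^2 + 9*b) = (b - 5)*(b + 3)*(b^2 + 3*b) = (b - 5)*(b + 3)^2*(b)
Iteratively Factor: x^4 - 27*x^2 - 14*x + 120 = (x - 2)*(x^3 + 2*x^2 - 23*x - 60) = (x - 5)*(x - 2)*(x^2 + 7*x + 12) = (x - 5)*(x - 2)*(x + 3)*(x + 4)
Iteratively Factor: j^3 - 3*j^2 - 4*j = (j + 1)*(j^2 - 4*j) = j*(j + 1)*(j - 4)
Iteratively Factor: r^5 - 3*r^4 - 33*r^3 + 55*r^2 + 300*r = (r + 3)*(r^4 - 6*r^3 - 15*r^2 + 100*r) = (r - 5)*(r + 3)*(r^3 - r^2 - 20*r) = (r - 5)^2*(r + 3)*(r^2 + 4*r) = r*(r - 5)^2*(r + 3)*(r + 4)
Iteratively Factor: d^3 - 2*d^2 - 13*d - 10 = (d + 2)*(d^2 - 4*d - 5) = (d + 1)*(d + 2)*(d - 5)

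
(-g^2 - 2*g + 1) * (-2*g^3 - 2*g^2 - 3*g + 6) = 2*g^5 + 6*g^4 + 5*g^3 - 2*g^2 - 15*g + 6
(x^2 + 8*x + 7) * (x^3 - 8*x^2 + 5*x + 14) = x^5 - 52*x^3 - 2*x^2 + 147*x + 98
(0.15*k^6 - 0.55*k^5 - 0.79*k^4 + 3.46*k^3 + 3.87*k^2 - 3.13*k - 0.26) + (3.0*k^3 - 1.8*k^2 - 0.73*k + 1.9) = 0.15*k^6 - 0.55*k^5 - 0.79*k^4 + 6.46*k^3 + 2.07*k^2 - 3.86*k + 1.64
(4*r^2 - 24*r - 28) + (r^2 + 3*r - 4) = 5*r^2 - 21*r - 32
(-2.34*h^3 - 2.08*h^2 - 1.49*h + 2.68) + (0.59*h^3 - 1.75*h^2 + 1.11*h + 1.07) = -1.75*h^3 - 3.83*h^2 - 0.38*h + 3.75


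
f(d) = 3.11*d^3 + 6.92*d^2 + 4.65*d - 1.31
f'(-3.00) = 47.10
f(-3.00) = -36.95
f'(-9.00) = 635.82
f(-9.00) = -1749.83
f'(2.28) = 84.71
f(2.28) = 82.13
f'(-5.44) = 205.47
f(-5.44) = -322.49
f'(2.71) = 110.68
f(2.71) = 124.01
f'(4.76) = 281.92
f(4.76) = 513.03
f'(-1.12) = 0.85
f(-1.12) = -2.21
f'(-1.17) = 1.23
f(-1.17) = -2.26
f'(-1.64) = 7.05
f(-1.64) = -4.04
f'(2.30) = 85.84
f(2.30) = 83.83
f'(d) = 9.33*d^2 + 13.84*d + 4.65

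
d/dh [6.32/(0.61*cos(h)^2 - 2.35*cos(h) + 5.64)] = (7.7104*cos(h) - 14.852)*sin(h)/(0.61*cos(h)^2 - 2.35*cos(h) + 5.64)^2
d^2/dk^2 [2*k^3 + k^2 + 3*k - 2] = 12*k + 2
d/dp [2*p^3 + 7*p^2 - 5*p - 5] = 6*p^2 + 14*p - 5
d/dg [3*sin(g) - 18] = 3*cos(g)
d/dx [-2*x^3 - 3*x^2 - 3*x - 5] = -6*x^2 - 6*x - 3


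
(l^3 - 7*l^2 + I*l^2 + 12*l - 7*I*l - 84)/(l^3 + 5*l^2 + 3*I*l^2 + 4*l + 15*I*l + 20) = (l^2 - l*(7 + 3*I) + 21*I)/(l^2 + l*(5 - I) - 5*I)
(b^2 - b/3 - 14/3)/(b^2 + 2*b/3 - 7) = (b + 2)/(b + 3)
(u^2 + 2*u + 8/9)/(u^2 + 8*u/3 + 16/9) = (3*u + 2)/(3*u + 4)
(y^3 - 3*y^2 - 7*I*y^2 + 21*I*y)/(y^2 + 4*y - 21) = y*(y - 7*I)/(y + 7)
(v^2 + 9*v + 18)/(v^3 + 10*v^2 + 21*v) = (v + 6)/(v*(v + 7))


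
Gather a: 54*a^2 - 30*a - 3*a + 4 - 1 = 54*a^2 - 33*a + 3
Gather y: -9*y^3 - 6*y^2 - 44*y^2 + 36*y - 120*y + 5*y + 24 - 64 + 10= -9*y^3 - 50*y^2 - 79*y - 30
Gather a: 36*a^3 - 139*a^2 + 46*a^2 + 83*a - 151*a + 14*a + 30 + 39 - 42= 36*a^3 - 93*a^2 - 54*a + 27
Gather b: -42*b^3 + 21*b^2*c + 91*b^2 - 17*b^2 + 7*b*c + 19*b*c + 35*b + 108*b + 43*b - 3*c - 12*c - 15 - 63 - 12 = -42*b^3 + b^2*(21*c + 74) + b*(26*c + 186) - 15*c - 90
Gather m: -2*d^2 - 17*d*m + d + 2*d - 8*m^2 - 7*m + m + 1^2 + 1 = -2*d^2 + 3*d - 8*m^2 + m*(-17*d - 6) + 2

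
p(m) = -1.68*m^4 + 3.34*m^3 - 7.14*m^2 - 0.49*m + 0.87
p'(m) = -6.72*m^3 + 10.02*m^2 - 14.28*m - 0.49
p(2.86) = -93.20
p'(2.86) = -116.58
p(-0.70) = -3.83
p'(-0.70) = 16.72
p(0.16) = 0.62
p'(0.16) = -2.55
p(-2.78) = -225.05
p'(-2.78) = 261.03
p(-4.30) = -968.95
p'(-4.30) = 780.47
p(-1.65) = -45.22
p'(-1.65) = 80.54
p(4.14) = -380.06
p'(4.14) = -364.71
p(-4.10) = -822.07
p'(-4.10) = 689.64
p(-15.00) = -97920.78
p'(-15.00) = 25148.21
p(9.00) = -9169.50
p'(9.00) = -4216.27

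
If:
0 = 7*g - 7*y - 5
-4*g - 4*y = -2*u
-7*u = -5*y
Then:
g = 45/161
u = -50/161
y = -10/23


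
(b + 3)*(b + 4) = b^2 + 7*b + 12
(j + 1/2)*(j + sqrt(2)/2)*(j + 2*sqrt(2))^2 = j^4 + j^3/2 + 9*sqrt(2)*j^3/2 + 9*sqrt(2)*j^2/4 + 12*j^2 + 4*sqrt(2)*j + 6*j + 2*sqrt(2)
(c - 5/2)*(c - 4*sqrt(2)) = c^2 - 4*sqrt(2)*c - 5*c/2 + 10*sqrt(2)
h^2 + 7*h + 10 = (h + 2)*(h + 5)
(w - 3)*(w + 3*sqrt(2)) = w^2 - 3*w + 3*sqrt(2)*w - 9*sqrt(2)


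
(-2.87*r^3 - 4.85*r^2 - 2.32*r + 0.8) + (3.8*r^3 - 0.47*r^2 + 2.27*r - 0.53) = 0.93*r^3 - 5.32*r^2 - 0.0499999999999998*r + 0.27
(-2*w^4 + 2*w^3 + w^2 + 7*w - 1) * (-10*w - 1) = 20*w^5 - 18*w^4 - 12*w^3 - 71*w^2 + 3*w + 1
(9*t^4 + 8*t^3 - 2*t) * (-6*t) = -54*t^5 - 48*t^4 + 12*t^2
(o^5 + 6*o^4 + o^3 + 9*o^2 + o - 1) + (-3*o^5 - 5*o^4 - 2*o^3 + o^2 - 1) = -2*o^5 + o^4 - o^3 + 10*o^2 + o - 2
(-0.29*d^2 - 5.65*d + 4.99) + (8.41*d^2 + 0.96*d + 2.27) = 8.12*d^2 - 4.69*d + 7.26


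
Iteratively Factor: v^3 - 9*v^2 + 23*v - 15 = (v - 3)*(v^2 - 6*v + 5) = (v - 5)*(v - 3)*(v - 1)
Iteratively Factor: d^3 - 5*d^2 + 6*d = (d)*(d^2 - 5*d + 6) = d*(d - 2)*(d - 3)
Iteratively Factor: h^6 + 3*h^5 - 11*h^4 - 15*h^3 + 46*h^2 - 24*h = (h)*(h^5 + 3*h^4 - 11*h^3 - 15*h^2 + 46*h - 24) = h*(h - 1)*(h^4 + 4*h^3 - 7*h^2 - 22*h + 24) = h*(h - 1)^2*(h^3 + 5*h^2 - 2*h - 24) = h*(h - 1)^2*(h + 4)*(h^2 + h - 6) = h*(h - 2)*(h - 1)^2*(h + 4)*(h + 3)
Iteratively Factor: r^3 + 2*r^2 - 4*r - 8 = (r + 2)*(r^2 - 4) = (r + 2)^2*(r - 2)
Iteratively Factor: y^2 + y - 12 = (y + 4)*(y - 3)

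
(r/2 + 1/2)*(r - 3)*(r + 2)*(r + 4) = r^4/2 + 2*r^3 - 7*r^2/2 - 17*r - 12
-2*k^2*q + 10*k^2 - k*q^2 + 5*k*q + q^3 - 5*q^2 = (-2*k + q)*(k + q)*(q - 5)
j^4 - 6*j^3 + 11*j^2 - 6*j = j*(j - 3)*(j - 2)*(j - 1)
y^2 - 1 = (y - 1)*(y + 1)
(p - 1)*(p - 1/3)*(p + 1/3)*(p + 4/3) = p^4 + p^3/3 - 13*p^2/9 - p/27 + 4/27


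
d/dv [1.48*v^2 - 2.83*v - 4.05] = 2.96*v - 2.83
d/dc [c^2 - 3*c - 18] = 2*c - 3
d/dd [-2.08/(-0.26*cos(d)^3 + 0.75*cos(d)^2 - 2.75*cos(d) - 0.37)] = (1.6224*cos(d)^2 - 3.12*cos(d) + 5.72)*sin(d)/(0.26*cos(d)^3 - 0.75*cos(d)^2 + 2.75*cos(d) + 0.37)^2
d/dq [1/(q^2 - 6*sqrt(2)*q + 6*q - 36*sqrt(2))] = 2*(-q - 3 + 3*sqrt(2))/(q^2 - 6*sqrt(2)*q + 6*q - 36*sqrt(2))^2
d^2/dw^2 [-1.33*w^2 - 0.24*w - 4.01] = -2.66000000000000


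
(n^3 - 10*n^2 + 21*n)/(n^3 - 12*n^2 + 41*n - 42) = n/(n - 2)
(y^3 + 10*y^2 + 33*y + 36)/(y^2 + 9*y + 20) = (y^2 + 6*y + 9)/(y + 5)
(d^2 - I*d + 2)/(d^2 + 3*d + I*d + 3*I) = (d - 2*I)/(d + 3)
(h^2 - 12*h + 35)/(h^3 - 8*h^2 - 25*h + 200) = (h - 7)/(h^2 - 3*h - 40)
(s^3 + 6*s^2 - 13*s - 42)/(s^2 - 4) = (s^2 + 4*s - 21)/(s - 2)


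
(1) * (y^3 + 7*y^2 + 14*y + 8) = y^3 + 7*y^2 + 14*y + 8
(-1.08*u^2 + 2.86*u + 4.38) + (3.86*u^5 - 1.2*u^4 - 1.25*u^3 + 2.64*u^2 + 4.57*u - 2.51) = 3.86*u^5 - 1.2*u^4 - 1.25*u^3 + 1.56*u^2 + 7.43*u + 1.87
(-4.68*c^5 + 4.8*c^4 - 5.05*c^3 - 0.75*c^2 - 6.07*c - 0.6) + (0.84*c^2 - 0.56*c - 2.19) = -4.68*c^5 + 4.8*c^4 - 5.05*c^3 + 0.09*c^2 - 6.63*c - 2.79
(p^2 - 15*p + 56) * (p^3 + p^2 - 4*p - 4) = p^5 - 14*p^4 + 37*p^3 + 112*p^2 - 164*p - 224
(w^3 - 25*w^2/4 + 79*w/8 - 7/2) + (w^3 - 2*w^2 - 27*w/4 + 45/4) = 2*w^3 - 33*w^2/4 + 25*w/8 + 31/4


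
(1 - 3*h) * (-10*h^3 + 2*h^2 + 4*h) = 30*h^4 - 16*h^3 - 10*h^2 + 4*h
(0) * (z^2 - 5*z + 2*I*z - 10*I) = 0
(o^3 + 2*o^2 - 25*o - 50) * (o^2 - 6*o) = o^5 - 4*o^4 - 37*o^3 + 100*o^2 + 300*o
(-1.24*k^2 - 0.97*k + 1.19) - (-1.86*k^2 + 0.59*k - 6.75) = 0.62*k^2 - 1.56*k + 7.94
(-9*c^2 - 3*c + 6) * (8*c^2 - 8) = -72*c^4 - 24*c^3 + 120*c^2 + 24*c - 48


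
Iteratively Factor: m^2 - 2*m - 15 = (m + 3)*(m - 5)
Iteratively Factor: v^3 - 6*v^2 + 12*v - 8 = (v - 2)*(v^2 - 4*v + 4) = (v - 2)^2*(v - 2)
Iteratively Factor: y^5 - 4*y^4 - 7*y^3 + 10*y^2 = (y + 2)*(y^4 - 6*y^3 + 5*y^2) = (y - 1)*(y + 2)*(y^3 - 5*y^2) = (y - 5)*(y - 1)*(y + 2)*(y^2) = y*(y - 5)*(y - 1)*(y + 2)*(y)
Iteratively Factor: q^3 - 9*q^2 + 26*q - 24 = (q - 4)*(q^2 - 5*q + 6) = (q - 4)*(q - 2)*(q - 3)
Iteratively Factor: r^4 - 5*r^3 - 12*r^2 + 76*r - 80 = (r - 2)*(r^3 - 3*r^2 - 18*r + 40) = (r - 2)*(r + 4)*(r^2 - 7*r + 10) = (r - 2)^2*(r + 4)*(r - 5)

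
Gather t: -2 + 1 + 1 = 0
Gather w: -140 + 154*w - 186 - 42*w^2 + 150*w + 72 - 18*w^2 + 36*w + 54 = -60*w^2 + 340*w - 200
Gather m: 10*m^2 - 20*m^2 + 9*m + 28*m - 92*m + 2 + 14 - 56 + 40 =-10*m^2 - 55*m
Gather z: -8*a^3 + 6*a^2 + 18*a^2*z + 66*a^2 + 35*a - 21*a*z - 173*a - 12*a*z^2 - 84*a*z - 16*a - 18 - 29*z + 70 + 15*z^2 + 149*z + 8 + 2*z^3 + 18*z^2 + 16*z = -8*a^3 + 72*a^2 - 154*a + 2*z^3 + z^2*(33 - 12*a) + z*(18*a^2 - 105*a + 136) + 60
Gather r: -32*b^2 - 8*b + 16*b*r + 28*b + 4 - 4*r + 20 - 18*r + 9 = -32*b^2 + 20*b + r*(16*b - 22) + 33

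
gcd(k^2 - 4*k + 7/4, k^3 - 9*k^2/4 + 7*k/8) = k - 1/2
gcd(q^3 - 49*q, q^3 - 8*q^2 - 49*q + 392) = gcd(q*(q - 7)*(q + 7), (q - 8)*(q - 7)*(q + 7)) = q^2 - 49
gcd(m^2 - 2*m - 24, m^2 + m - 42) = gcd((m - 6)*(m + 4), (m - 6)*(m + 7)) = m - 6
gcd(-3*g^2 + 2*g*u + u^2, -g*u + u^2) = -g + u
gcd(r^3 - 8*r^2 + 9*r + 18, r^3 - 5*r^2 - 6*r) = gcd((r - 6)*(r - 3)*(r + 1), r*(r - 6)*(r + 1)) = r^2 - 5*r - 6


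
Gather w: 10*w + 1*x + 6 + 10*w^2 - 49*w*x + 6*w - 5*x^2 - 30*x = 10*w^2 + w*(16 - 49*x) - 5*x^2 - 29*x + 6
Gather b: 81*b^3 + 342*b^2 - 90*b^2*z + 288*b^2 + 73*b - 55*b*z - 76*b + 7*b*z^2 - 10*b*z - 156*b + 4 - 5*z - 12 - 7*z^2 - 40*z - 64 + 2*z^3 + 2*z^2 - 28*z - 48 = 81*b^3 + b^2*(630 - 90*z) + b*(7*z^2 - 65*z - 159) + 2*z^3 - 5*z^2 - 73*z - 120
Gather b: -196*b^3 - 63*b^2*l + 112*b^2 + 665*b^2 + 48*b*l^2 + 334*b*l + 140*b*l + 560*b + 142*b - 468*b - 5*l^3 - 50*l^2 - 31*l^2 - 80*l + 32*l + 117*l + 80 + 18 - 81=-196*b^3 + b^2*(777 - 63*l) + b*(48*l^2 + 474*l + 234) - 5*l^3 - 81*l^2 + 69*l + 17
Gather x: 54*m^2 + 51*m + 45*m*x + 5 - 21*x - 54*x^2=54*m^2 + 51*m - 54*x^2 + x*(45*m - 21) + 5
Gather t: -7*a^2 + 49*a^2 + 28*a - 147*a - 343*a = 42*a^2 - 462*a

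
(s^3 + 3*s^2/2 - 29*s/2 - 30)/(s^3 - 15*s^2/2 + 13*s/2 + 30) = (2*s^2 + 11*s + 15)/(2*s^2 - 7*s - 15)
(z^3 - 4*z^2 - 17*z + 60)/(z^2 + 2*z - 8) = (z^2 - 8*z + 15)/(z - 2)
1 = 1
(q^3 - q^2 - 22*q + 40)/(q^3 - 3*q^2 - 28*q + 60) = (q - 4)/(q - 6)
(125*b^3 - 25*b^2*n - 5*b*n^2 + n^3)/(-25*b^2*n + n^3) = (-5*b + n)/n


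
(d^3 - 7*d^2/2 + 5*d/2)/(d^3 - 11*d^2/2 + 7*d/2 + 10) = d*(d - 1)/(d^2 - 3*d - 4)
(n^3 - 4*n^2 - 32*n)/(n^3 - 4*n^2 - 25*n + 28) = n*(n - 8)/(n^2 - 8*n + 7)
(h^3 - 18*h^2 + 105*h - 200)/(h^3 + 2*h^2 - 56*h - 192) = (h^2 - 10*h + 25)/(h^2 + 10*h + 24)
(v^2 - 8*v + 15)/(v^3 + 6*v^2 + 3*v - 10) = (v^2 - 8*v + 15)/(v^3 + 6*v^2 + 3*v - 10)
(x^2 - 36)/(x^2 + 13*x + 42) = (x - 6)/(x + 7)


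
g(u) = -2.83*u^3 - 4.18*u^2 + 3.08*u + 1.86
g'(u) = -8.49*u^2 - 8.36*u + 3.08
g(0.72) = 0.85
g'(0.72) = -7.34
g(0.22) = 2.31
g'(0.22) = 0.83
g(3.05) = -107.92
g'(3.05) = -101.40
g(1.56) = -14.25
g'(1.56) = -30.62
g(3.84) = -208.19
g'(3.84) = -154.21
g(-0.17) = 1.23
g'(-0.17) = 4.26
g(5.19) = -490.38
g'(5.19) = -269.00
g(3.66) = -181.61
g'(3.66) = -141.25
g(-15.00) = 8566.41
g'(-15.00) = -1781.77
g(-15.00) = 8566.41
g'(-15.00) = -1781.77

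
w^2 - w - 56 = (w - 8)*(w + 7)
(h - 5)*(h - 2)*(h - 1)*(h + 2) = h^4 - 6*h^3 + h^2 + 24*h - 20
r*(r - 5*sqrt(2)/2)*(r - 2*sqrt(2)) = r^3 - 9*sqrt(2)*r^2/2 + 10*r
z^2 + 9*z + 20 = (z + 4)*(z + 5)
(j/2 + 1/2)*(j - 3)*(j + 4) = j^3/2 + j^2 - 11*j/2 - 6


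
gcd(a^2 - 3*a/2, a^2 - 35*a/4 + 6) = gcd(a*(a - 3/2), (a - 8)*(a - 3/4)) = 1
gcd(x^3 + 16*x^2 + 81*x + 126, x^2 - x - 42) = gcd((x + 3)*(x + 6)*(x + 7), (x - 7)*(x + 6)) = x + 6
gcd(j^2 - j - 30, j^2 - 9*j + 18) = j - 6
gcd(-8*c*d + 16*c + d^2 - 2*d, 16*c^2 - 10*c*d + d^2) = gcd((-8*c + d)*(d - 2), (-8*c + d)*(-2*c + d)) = 8*c - d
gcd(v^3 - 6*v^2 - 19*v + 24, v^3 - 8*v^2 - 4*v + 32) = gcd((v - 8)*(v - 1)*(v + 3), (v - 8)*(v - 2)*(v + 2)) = v - 8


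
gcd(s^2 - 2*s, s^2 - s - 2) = s - 2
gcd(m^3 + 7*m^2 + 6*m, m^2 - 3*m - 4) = m + 1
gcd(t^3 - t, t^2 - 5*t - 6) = t + 1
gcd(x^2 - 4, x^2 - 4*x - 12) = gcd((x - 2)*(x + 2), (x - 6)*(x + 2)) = x + 2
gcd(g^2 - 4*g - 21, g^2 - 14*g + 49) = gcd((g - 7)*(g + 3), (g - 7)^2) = g - 7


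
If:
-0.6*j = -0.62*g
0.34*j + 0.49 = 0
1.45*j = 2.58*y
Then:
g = -1.39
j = -1.44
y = -0.81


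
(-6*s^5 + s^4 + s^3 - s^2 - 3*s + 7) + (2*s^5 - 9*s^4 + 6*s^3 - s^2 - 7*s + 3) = -4*s^5 - 8*s^4 + 7*s^3 - 2*s^2 - 10*s + 10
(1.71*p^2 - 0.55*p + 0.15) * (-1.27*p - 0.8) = -2.1717*p^3 - 0.6695*p^2 + 0.2495*p - 0.12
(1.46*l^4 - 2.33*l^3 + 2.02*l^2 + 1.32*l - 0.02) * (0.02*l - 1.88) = 0.0292*l^5 - 2.7914*l^4 + 4.4208*l^3 - 3.7712*l^2 - 2.482*l + 0.0376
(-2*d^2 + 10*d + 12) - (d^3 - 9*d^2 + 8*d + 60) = -d^3 + 7*d^2 + 2*d - 48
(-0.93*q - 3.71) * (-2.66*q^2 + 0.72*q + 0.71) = 2.4738*q^3 + 9.199*q^2 - 3.3315*q - 2.6341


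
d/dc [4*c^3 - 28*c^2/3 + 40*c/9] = 12*c^2 - 56*c/3 + 40/9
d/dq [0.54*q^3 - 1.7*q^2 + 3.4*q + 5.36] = 1.62*q^2 - 3.4*q + 3.4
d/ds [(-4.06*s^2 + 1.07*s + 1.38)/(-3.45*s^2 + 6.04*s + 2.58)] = (-20.8309*s^2 - 11.4276*s - 5.5746)/(11.9025*s^4 - 41.676*s^3 + 18.6796*s^2 + 31.1664*s + 6.6564)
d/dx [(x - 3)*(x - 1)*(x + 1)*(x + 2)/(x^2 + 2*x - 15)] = (2*x^3 + 17*x^2 + 20*x - 3)/(x^2 + 10*x + 25)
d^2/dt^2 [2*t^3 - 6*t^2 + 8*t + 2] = 12*t - 12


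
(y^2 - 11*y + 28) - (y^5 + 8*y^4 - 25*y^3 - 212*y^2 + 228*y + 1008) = -y^5 - 8*y^4 + 25*y^3 + 213*y^2 - 239*y - 980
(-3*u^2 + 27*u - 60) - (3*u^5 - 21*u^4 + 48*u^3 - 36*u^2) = -3*u^5 + 21*u^4 - 48*u^3 + 33*u^2 + 27*u - 60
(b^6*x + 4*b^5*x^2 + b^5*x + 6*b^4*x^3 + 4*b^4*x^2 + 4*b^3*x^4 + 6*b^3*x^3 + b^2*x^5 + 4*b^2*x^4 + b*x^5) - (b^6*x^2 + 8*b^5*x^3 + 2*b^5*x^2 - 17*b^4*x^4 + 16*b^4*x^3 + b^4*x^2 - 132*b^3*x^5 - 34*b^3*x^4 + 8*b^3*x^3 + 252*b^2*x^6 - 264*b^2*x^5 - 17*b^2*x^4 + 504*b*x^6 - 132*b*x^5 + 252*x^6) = -b^6*x^2 + b^6*x - 8*b^5*x^3 + 2*b^5*x^2 + b^5*x + 17*b^4*x^4 - 10*b^4*x^3 + 3*b^4*x^2 + 132*b^3*x^5 + 38*b^3*x^4 - 2*b^3*x^3 - 252*b^2*x^6 + 265*b^2*x^5 + 21*b^2*x^4 - 504*b*x^6 + 133*b*x^5 - 252*x^6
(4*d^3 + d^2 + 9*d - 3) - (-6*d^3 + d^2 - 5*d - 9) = 10*d^3 + 14*d + 6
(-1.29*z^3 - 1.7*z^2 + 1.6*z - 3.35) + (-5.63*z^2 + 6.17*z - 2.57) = -1.29*z^3 - 7.33*z^2 + 7.77*z - 5.92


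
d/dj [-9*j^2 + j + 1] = 1 - 18*j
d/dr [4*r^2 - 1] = 8*r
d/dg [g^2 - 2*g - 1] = 2*g - 2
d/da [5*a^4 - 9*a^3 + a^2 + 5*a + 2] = 20*a^3 - 27*a^2 + 2*a + 5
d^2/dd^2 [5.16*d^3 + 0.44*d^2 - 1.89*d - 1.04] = 30.96*d + 0.88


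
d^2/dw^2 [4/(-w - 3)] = -8/(w + 3)^3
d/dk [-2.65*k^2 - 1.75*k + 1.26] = -5.3*k - 1.75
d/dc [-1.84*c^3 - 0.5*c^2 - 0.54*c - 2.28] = -5.52*c^2 - 1.0*c - 0.54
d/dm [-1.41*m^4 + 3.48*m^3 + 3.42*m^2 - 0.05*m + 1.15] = -5.64*m^3 + 10.44*m^2 + 6.84*m - 0.05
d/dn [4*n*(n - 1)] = 8*n - 4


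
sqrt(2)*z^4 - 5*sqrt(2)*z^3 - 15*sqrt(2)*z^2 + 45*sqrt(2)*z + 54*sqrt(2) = (z - 6)*(z - 3)*(z + 3)*(sqrt(2)*z + sqrt(2))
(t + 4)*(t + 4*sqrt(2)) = t^2 + 4*t + 4*sqrt(2)*t + 16*sqrt(2)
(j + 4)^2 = j^2 + 8*j + 16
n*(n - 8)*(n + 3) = n^3 - 5*n^2 - 24*n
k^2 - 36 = (k - 6)*(k + 6)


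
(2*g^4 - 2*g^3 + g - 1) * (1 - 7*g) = -14*g^5 + 16*g^4 - 2*g^3 - 7*g^2 + 8*g - 1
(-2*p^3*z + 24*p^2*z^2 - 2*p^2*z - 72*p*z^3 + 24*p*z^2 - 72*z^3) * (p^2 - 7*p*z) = -2*p^5*z + 38*p^4*z^2 - 2*p^4*z - 240*p^3*z^3 + 38*p^3*z^2 + 504*p^2*z^4 - 240*p^2*z^3 + 504*p*z^4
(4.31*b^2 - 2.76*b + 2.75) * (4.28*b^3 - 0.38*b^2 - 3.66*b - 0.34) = 18.4468*b^5 - 13.4506*b^4 - 2.9558*b^3 + 7.5912*b^2 - 9.1266*b - 0.935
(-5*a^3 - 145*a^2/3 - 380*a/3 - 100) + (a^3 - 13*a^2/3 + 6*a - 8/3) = -4*a^3 - 158*a^2/3 - 362*a/3 - 308/3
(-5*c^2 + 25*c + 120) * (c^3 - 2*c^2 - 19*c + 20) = -5*c^5 + 35*c^4 + 165*c^3 - 815*c^2 - 1780*c + 2400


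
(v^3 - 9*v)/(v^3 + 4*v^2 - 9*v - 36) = v/(v + 4)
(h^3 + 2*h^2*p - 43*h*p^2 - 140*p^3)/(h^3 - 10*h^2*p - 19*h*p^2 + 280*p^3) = (-h - 4*p)/(-h + 8*p)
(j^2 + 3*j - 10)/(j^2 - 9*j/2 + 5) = 2*(j + 5)/(2*j - 5)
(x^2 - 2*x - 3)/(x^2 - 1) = (x - 3)/(x - 1)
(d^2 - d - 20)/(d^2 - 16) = (d - 5)/(d - 4)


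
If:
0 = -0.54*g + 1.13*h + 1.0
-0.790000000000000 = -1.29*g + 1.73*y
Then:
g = 1.34108527131783*y + 0.612403100775194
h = 0.640872607532414*y - 0.592302942992385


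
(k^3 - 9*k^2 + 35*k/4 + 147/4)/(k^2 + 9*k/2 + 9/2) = (2*k^2 - 21*k + 49)/(2*(k + 3))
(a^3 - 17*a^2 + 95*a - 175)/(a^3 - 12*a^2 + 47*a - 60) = (a^2 - 12*a + 35)/(a^2 - 7*a + 12)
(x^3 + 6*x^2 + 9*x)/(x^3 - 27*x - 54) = x/(x - 6)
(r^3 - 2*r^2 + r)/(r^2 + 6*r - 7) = r*(r - 1)/(r + 7)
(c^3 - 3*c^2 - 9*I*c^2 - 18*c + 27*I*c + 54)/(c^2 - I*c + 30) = (c^2 - 3*c*(1 + I) + 9*I)/(c + 5*I)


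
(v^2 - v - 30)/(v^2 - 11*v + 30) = (v + 5)/(v - 5)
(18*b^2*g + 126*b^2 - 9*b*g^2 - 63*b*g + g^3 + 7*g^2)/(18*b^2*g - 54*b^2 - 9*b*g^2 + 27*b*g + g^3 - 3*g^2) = (g + 7)/(g - 3)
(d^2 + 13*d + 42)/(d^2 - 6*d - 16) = (d^2 + 13*d + 42)/(d^2 - 6*d - 16)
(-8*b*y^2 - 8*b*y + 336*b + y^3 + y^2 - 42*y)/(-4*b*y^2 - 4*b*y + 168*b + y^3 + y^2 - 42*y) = (-8*b + y)/(-4*b + y)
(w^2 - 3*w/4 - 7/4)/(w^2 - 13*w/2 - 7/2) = (-4*w^2 + 3*w + 7)/(2*(-2*w^2 + 13*w + 7))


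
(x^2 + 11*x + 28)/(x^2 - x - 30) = (x^2 + 11*x + 28)/(x^2 - x - 30)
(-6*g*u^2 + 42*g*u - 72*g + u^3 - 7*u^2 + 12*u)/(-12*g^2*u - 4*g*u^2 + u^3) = (u^2 - 7*u + 12)/(u*(2*g + u))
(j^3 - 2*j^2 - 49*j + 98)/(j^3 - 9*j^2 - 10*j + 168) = (j^2 + 5*j - 14)/(j^2 - 2*j - 24)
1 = 1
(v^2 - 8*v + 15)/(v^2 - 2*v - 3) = (v - 5)/(v + 1)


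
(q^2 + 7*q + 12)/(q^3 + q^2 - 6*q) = (q + 4)/(q*(q - 2))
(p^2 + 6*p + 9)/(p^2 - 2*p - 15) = (p + 3)/(p - 5)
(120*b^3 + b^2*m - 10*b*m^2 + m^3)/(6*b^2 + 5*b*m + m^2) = (40*b^2 - 13*b*m + m^2)/(2*b + m)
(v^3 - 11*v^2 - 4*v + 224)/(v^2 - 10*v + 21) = (v^2 - 4*v - 32)/(v - 3)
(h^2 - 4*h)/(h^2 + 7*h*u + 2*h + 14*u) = h*(h - 4)/(h^2 + 7*h*u + 2*h + 14*u)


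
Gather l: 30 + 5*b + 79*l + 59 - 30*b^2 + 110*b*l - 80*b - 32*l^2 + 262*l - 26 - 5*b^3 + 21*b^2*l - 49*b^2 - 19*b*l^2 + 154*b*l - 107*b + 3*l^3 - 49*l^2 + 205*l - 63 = -5*b^3 - 79*b^2 - 182*b + 3*l^3 + l^2*(-19*b - 81) + l*(21*b^2 + 264*b + 546)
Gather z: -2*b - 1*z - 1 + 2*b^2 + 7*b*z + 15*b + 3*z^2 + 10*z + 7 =2*b^2 + 13*b + 3*z^2 + z*(7*b + 9) + 6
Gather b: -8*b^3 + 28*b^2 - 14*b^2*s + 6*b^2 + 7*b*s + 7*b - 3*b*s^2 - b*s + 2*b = -8*b^3 + b^2*(34 - 14*s) + b*(-3*s^2 + 6*s + 9)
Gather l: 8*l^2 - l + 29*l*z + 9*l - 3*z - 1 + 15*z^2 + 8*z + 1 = 8*l^2 + l*(29*z + 8) + 15*z^2 + 5*z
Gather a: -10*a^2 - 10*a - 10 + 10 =-10*a^2 - 10*a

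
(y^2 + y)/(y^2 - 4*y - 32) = y*(y + 1)/(y^2 - 4*y - 32)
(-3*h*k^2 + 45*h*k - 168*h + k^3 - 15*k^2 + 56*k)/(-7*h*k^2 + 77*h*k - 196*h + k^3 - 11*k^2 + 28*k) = (3*h*k - 24*h - k^2 + 8*k)/(7*h*k - 28*h - k^2 + 4*k)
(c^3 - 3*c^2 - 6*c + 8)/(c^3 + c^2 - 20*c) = (c^2 + c - 2)/(c*(c + 5))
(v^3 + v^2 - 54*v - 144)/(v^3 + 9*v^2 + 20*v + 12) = (v^2 - 5*v - 24)/(v^2 + 3*v + 2)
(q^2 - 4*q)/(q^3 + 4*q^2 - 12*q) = (q - 4)/(q^2 + 4*q - 12)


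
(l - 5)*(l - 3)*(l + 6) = l^3 - 2*l^2 - 33*l + 90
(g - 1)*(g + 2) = g^2 + g - 2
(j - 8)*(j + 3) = j^2 - 5*j - 24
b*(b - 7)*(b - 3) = b^3 - 10*b^2 + 21*b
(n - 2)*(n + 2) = n^2 - 4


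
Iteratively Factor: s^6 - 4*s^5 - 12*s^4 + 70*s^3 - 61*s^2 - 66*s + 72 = (s - 1)*(s^5 - 3*s^4 - 15*s^3 + 55*s^2 - 6*s - 72) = (s - 1)*(s + 4)*(s^4 - 7*s^3 + 13*s^2 + 3*s - 18) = (s - 3)*(s - 1)*(s + 4)*(s^3 - 4*s^2 + s + 6) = (s - 3)*(s - 2)*(s - 1)*(s + 4)*(s^2 - 2*s - 3) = (s - 3)*(s - 2)*(s - 1)*(s + 1)*(s + 4)*(s - 3)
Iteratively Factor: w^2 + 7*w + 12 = (w + 4)*(w + 3)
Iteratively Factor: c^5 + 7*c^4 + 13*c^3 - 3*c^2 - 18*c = (c + 2)*(c^4 + 5*c^3 + 3*c^2 - 9*c) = (c + 2)*(c + 3)*(c^3 + 2*c^2 - 3*c) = c*(c + 2)*(c + 3)*(c^2 + 2*c - 3) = c*(c + 2)*(c + 3)^2*(c - 1)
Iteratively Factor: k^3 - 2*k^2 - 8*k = (k - 4)*(k^2 + 2*k) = (k - 4)*(k + 2)*(k)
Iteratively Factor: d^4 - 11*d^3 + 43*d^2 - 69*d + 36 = (d - 1)*(d^3 - 10*d^2 + 33*d - 36) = (d - 3)*(d - 1)*(d^2 - 7*d + 12) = (d - 4)*(d - 3)*(d - 1)*(d - 3)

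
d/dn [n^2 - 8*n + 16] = 2*n - 8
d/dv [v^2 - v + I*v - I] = 2*v - 1 + I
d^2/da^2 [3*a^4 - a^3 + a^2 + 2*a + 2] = 36*a^2 - 6*a + 2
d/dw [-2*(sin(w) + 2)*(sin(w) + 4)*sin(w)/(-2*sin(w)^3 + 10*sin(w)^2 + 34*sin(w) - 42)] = (-11*sin(w)^4 - 50*sin(w)^3 + sin(w)^2 + 252*sin(w) + 168)*cos(w)/((sin(w) - 7)^2*(sin(w) - 1)^2*(sin(w) + 3)^2)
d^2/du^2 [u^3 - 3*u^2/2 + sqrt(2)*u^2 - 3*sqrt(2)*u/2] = 6*u - 3 + 2*sqrt(2)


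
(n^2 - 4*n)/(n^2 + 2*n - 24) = n/(n + 6)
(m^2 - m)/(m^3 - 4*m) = (m - 1)/(m^2 - 4)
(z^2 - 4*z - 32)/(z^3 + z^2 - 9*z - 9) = (z^2 - 4*z - 32)/(z^3 + z^2 - 9*z - 9)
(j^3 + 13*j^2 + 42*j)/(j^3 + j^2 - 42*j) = (j + 6)/(j - 6)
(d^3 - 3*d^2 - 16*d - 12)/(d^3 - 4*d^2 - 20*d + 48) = (d^2 + 3*d + 2)/(d^2 + 2*d - 8)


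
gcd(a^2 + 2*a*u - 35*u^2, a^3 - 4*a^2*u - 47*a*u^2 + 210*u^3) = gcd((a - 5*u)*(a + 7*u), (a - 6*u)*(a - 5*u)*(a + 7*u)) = -a^2 - 2*a*u + 35*u^2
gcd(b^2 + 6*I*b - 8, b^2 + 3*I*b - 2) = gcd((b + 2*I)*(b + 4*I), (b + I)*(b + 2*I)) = b + 2*I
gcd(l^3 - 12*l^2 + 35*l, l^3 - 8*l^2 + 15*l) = l^2 - 5*l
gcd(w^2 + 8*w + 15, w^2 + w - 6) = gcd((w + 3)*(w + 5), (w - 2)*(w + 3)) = w + 3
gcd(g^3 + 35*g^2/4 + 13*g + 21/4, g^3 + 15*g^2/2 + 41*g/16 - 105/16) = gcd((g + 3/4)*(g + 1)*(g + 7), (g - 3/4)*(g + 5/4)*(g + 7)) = g + 7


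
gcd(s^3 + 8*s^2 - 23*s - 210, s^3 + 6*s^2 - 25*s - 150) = s^2 + s - 30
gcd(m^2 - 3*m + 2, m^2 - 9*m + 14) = m - 2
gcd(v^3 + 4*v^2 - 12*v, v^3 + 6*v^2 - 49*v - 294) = v + 6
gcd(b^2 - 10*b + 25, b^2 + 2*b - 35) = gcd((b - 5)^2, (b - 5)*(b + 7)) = b - 5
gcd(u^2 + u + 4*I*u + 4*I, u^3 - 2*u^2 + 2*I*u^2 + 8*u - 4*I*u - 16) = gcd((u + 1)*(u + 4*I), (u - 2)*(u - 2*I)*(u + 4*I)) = u + 4*I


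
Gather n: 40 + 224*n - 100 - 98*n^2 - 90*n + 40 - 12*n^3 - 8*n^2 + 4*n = -12*n^3 - 106*n^2 + 138*n - 20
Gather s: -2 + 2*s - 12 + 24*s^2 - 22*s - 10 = 24*s^2 - 20*s - 24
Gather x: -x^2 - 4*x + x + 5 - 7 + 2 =-x^2 - 3*x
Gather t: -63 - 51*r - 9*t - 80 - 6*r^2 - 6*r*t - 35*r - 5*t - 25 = -6*r^2 - 86*r + t*(-6*r - 14) - 168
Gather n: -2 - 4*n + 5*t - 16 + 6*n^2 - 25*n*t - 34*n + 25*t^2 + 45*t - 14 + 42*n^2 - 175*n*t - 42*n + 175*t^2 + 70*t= 48*n^2 + n*(-200*t - 80) + 200*t^2 + 120*t - 32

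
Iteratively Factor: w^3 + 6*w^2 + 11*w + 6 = (w + 2)*(w^2 + 4*w + 3) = (w + 2)*(w + 3)*(w + 1)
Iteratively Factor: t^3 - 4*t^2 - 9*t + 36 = (t - 4)*(t^2 - 9) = (t - 4)*(t + 3)*(t - 3)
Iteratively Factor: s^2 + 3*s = (s)*(s + 3)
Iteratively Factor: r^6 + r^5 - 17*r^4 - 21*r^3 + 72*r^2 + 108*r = (r + 3)*(r^5 - 2*r^4 - 11*r^3 + 12*r^2 + 36*r) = (r - 3)*(r + 3)*(r^4 + r^3 - 8*r^2 - 12*r) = (r - 3)*(r + 2)*(r + 3)*(r^3 - r^2 - 6*r) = r*(r - 3)*(r + 2)*(r + 3)*(r^2 - r - 6) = r*(r - 3)^2*(r + 2)*(r + 3)*(r + 2)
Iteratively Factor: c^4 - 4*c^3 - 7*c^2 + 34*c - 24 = (c - 2)*(c^3 - 2*c^2 - 11*c + 12) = (c - 2)*(c - 1)*(c^2 - c - 12) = (c - 4)*(c - 2)*(c - 1)*(c + 3)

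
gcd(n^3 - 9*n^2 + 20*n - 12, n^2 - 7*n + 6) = n^2 - 7*n + 6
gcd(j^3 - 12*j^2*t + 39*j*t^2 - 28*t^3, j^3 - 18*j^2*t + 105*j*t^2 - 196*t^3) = j^2 - 11*j*t + 28*t^2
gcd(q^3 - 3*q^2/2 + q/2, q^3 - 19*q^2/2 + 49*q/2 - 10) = q - 1/2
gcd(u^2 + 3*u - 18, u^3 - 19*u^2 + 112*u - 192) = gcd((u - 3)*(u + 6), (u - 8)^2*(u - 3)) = u - 3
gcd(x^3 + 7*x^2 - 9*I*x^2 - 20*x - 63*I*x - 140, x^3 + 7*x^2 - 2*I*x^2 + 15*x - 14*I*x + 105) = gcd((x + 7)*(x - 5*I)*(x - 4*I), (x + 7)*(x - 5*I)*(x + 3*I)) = x^2 + x*(7 - 5*I) - 35*I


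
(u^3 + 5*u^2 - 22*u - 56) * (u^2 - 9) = u^5 + 5*u^4 - 31*u^3 - 101*u^2 + 198*u + 504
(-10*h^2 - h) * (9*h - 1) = -90*h^3 + h^2 + h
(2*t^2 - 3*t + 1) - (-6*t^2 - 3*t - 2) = 8*t^2 + 3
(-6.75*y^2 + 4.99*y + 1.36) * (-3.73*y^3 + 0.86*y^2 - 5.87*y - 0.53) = 25.1775*y^5 - 24.4177*y^4 + 38.8411*y^3 - 24.5442*y^2 - 10.6279*y - 0.7208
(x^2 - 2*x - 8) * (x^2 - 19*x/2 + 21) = x^4 - 23*x^3/2 + 32*x^2 + 34*x - 168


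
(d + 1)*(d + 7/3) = d^2 + 10*d/3 + 7/3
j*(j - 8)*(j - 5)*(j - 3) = j^4 - 16*j^3 + 79*j^2 - 120*j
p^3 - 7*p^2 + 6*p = p*(p - 6)*(p - 1)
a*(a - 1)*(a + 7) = a^3 + 6*a^2 - 7*a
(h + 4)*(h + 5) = h^2 + 9*h + 20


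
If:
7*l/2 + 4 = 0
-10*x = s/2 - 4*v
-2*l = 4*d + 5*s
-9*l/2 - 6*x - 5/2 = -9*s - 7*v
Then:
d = 115*x/79 + 501/553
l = -8/7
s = -92*x/79 - 148/553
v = 186*x/79 - 37/1106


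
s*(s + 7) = s^2 + 7*s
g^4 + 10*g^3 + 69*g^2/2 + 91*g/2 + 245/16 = (g + 1/2)*(g + 5/2)*(g + 7/2)^2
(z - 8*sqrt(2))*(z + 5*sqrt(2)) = z^2 - 3*sqrt(2)*z - 80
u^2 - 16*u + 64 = (u - 8)^2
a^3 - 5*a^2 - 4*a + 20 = (a - 5)*(a - 2)*(a + 2)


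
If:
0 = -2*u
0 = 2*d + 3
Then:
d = -3/2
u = 0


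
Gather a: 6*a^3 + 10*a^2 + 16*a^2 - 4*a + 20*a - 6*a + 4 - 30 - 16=6*a^3 + 26*a^2 + 10*a - 42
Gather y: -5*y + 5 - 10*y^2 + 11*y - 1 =-10*y^2 + 6*y + 4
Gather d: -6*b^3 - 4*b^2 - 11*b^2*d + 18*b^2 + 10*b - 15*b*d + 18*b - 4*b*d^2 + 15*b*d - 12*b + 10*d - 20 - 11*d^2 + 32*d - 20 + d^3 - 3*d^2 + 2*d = -6*b^3 + 14*b^2 + 16*b + d^3 + d^2*(-4*b - 14) + d*(44 - 11*b^2) - 40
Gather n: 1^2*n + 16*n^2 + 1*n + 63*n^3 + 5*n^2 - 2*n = 63*n^3 + 21*n^2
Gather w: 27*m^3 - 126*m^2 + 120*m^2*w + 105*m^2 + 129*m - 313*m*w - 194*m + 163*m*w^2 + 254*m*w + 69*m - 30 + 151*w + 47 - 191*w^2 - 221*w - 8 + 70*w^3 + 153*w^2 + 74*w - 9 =27*m^3 - 21*m^2 + 4*m + 70*w^3 + w^2*(163*m - 38) + w*(120*m^2 - 59*m + 4)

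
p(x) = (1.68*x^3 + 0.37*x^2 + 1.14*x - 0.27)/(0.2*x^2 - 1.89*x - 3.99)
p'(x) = (1.89 - 0.4*x)*(1.68*x^3 + 0.37*x^2 + 1.14*x - 0.27)/(0.2*x^2 - 1.89*x - 3.99)^2 + (5.04*x^2 + 0.74*x + 1.14)/(0.2*x^2 - 1.89*x - 3.99)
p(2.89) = -6.00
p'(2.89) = -5.27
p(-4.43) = -17.35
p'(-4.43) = 4.00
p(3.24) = -8.04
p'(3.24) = -6.45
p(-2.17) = -17.25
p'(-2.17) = -23.09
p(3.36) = -8.84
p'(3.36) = -6.89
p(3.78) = -12.09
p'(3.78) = -8.62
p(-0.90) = 1.04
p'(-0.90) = -3.25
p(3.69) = -11.33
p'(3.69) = -8.23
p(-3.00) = -13.14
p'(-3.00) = 1.06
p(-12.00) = -60.30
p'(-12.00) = 6.62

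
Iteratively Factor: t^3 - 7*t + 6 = (t + 3)*(t^2 - 3*t + 2) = (t - 2)*(t + 3)*(t - 1)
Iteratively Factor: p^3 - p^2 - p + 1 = (p - 1)*(p^2 - 1) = (p - 1)^2*(p + 1)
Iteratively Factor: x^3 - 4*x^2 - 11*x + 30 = (x - 2)*(x^2 - 2*x - 15) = (x - 5)*(x - 2)*(x + 3)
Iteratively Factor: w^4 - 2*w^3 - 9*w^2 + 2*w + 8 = (w - 1)*(w^3 - w^2 - 10*w - 8) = (w - 1)*(w + 2)*(w^2 - 3*w - 4) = (w - 4)*(w - 1)*(w + 2)*(w + 1)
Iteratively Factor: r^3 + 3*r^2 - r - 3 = (r + 3)*(r^2 - 1) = (r - 1)*(r + 3)*(r + 1)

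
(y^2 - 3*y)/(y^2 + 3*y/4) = 4*(y - 3)/(4*y + 3)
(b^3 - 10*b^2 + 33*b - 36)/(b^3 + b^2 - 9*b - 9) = (b^2 - 7*b + 12)/(b^2 + 4*b + 3)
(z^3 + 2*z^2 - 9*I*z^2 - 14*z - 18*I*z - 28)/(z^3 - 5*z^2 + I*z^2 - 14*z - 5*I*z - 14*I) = (z^2 - 9*I*z - 14)/(z^2 + z*(-7 + I) - 7*I)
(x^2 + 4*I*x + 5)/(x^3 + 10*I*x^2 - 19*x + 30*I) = 1/(x + 6*I)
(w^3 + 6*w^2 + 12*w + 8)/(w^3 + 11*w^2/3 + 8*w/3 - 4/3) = 3*(w + 2)/(3*w - 1)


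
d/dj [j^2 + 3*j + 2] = 2*j + 3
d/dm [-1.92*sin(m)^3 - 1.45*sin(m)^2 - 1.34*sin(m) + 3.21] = (-2.9*sin(m) + 2.88*cos(2*m) - 4.22)*cos(m)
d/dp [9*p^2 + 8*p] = 18*p + 8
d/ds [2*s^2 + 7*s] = 4*s + 7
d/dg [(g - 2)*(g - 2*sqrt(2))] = 2*g - 2*sqrt(2) - 2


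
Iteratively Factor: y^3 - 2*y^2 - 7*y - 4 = (y + 1)*(y^2 - 3*y - 4) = (y + 1)^2*(y - 4)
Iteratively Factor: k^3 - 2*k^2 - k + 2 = (k + 1)*(k^2 - 3*k + 2) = (k - 2)*(k + 1)*(k - 1)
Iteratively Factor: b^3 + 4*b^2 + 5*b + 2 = (b + 2)*(b^2 + 2*b + 1) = (b + 1)*(b + 2)*(b + 1)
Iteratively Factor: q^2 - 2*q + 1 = (q - 1)*(q - 1)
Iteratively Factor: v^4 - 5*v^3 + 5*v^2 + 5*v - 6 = (v + 1)*(v^3 - 6*v^2 + 11*v - 6) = (v - 2)*(v + 1)*(v^2 - 4*v + 3) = (v - 3)*(v - 2)*(v + 1)*(v - 1)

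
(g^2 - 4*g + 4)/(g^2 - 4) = (g - 2)/(g + 2)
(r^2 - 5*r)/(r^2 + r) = (r - 5)/(r + 1)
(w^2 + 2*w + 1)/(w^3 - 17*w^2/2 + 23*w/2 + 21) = 2*(w + 1)/(2*w^2 - 19*w + 42)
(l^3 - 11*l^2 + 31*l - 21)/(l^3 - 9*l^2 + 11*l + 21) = (l - 1)/(l + 1)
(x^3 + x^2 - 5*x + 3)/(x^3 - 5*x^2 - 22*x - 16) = (-x^3 - x^2 + 5*x - 3)/(-x^3 + 5*x^2 + 22*x + 16)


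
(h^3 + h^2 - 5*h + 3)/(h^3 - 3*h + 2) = (h + 3)/(h + 2)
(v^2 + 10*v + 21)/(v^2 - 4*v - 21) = (v + 7)/(v - 7)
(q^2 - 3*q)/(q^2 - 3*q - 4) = q*(3 - q)/(-q^2 + 3*q + 4)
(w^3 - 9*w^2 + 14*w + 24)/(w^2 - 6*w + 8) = (w^2 - 5*w - 6)/(w - 2)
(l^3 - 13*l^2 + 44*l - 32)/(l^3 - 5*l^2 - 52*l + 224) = (l - 1)/(l + 7)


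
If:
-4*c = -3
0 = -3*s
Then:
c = 3/4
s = 0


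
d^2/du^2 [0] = 0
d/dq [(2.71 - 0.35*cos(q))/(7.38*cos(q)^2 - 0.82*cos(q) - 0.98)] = (-2.583*cos(q)^2 + 39.9996*cos(q) - 2.5652)*sin(q)/(54.4644*cos(q)^4 - 12.1032*cos(q)^3 - 13.7924*cos(q)^2 + 1.6072*cos(q) + 0.9604)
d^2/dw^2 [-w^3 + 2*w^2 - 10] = 4 - 6*w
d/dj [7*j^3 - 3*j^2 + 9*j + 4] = 21*j^2 - 6*j + 9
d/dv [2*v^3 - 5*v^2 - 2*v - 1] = 6*v^2 - 10*v - 2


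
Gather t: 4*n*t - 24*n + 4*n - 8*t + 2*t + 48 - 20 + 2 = -20*n + t*(4*n - 6) + 30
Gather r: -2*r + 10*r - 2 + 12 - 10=8*r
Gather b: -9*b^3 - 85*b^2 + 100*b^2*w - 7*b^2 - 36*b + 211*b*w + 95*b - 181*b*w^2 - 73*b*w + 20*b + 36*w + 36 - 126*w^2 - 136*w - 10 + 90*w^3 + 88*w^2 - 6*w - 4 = -9*b^3 + b^2*(100*w - 92) + b*(-181*w^2 + 138*w + 79) + 90*w^3 - 38*w^2 - 106*w + 22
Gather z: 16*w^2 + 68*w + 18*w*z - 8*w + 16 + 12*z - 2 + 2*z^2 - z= 16*w^2 + 60*w + 2*z^2 + z*(18*w + 11) + 14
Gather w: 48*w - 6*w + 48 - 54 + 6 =42*w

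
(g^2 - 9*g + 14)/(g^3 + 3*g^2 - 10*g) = (g - 7)/(g*(g + 5))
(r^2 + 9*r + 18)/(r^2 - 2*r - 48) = (r + 3)/(r - 8)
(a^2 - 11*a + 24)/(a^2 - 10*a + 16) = (a - 3)/(a - 2)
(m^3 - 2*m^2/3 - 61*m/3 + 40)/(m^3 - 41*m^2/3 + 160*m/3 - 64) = (m + 5)/(m - 8)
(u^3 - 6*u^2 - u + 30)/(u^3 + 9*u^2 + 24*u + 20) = (u^2 - 8*u + 15)/(u^2 + 7*u + 10)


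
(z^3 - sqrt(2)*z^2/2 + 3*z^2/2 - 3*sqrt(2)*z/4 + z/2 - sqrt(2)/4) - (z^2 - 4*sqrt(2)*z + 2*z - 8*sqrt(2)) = z^3 - sqrt(2)*z^2/2 + z^2/2 - 3*z/2 + 13*sqrt(2)*z/4 + 31*sqrt(2)/4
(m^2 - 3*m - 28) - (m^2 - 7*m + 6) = 4*m - 34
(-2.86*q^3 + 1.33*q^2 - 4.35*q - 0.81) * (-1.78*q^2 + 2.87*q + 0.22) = 5.0908*q^5 - 10.5756*q^4 + 10.9309*q^3 - 10.7501*q^2 - 3.2817*q - 0.1782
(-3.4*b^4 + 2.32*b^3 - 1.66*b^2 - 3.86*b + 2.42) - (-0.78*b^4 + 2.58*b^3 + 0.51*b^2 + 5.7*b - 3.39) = -2.62*b^4 - 0.26*b^3 - 2.17*b^2 - 9.56*b + 5.81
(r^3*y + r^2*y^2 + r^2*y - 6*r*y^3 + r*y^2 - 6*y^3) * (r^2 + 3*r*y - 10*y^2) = r^5*y + 4*r^4*y^2 + r^4*y - 13*r^3*y^3 + 4*r^3*y^2 - 28*r^2*y^4 - 13*r^2*y^3 + 60*r*y^5 - 28*r*y^4 + 60*y^5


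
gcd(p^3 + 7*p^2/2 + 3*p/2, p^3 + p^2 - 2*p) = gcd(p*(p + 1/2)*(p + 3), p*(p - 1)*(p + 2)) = p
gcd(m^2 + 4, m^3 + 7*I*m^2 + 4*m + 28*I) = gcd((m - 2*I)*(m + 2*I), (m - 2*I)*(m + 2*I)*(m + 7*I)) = m^2 + 4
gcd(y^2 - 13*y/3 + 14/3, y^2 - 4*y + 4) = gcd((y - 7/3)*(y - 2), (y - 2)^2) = y - 2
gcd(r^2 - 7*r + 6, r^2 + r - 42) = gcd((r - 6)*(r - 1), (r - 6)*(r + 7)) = r - 6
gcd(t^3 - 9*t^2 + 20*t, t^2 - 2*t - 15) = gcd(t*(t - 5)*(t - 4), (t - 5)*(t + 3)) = t - 5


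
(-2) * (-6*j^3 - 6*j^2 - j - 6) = 12*j^3 + 12*j^2 + 2*j + 12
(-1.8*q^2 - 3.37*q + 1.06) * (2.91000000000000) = -5.238*q^2 - 9.8067*q + 3.0846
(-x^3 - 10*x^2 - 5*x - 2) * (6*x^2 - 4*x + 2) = -6*x^5 - 56*x^4 + 8*x^3 - 12*x^2 - 2*x - 4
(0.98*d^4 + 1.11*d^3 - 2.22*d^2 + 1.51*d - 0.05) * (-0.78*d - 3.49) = -0.7644*d^5 - 4.286*d^4 - 2.1423*d^3 + 6.57*d^2 - 5.2309*d + 0.1745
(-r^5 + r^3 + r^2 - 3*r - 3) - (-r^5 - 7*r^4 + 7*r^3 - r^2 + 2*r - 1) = 7*r^4 - 6*r^3 + 2*r^2 - 5*r - 2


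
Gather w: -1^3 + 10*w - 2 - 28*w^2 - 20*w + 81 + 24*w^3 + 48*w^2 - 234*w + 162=24*w^3 + 20*w^2 - 244*w + 240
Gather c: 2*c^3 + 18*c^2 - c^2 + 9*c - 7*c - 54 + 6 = 2*c^3 + 17*c^2 + 2*c - 48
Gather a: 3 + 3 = 6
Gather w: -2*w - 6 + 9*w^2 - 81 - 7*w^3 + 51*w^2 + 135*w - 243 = -7*w^3 + 60*w^2 + 133*w - 330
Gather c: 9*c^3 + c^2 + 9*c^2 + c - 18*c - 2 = 9*c^3 + 10*c^2 - 17*c - 2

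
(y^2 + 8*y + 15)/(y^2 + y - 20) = (y + 3)/(y - 4)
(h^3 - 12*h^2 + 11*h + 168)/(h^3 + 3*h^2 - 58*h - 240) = (h^2 - 4*h - 21)/(h^2 + 11*h + 30)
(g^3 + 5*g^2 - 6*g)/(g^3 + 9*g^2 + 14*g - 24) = g/(g + 4)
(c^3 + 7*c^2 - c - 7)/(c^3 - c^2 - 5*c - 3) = (c^2 + 6*c - 7)/(c^2 - 2*c - 3)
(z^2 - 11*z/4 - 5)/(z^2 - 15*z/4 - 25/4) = (z - 4)/(z - 5)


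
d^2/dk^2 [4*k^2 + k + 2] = 8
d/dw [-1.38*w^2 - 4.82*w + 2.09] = -2.76*w - 4.82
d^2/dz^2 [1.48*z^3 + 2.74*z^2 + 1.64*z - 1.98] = 8.88*z + 5.48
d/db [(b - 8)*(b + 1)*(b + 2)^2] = 4*b^3 - 9*b^2 - 64*b - 60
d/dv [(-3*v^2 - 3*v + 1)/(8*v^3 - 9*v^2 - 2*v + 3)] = (24*v^4 + 48*v^3 - 45*v^2 - 7)/(64*v^6 - 144*v^5 + 49*v^4 + 84*v^3 - 50*v^2 - 12*v + 9)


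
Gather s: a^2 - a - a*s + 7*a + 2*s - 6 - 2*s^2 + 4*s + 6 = a^2 + 6*a - 2*s^2 + s*(6 - a)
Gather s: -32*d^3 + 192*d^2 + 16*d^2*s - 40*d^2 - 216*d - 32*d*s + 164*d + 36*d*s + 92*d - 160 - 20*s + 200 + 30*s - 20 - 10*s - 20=-32*d^3 + 152*d^2 + 40*d + s*(16*d^2 + 4*d)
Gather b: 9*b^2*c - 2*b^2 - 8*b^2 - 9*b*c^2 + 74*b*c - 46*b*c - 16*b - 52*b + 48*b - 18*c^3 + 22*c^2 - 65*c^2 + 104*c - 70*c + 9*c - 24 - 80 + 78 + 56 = b^2*(9*c - 10) + b*(-9*c^2 + 28*c - 20) - 18*c^3 - 43*c^2 + 43*c + 30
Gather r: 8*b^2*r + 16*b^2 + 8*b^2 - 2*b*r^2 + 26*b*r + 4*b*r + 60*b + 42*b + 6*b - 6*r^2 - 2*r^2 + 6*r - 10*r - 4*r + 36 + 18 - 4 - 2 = 24*b^2 + 108*b + r^2*(-2*b - 8) + r*(8*b^2 + 30*b - 8) + 48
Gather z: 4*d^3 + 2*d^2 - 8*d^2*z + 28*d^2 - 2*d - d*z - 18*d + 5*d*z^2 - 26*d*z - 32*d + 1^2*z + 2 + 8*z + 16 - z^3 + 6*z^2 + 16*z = 4*d^3 + 30*d^2 - 52*d - z^3 + z^2*(5*d + 6) + z*(-8*d^2 - 27*d + 25) + 18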